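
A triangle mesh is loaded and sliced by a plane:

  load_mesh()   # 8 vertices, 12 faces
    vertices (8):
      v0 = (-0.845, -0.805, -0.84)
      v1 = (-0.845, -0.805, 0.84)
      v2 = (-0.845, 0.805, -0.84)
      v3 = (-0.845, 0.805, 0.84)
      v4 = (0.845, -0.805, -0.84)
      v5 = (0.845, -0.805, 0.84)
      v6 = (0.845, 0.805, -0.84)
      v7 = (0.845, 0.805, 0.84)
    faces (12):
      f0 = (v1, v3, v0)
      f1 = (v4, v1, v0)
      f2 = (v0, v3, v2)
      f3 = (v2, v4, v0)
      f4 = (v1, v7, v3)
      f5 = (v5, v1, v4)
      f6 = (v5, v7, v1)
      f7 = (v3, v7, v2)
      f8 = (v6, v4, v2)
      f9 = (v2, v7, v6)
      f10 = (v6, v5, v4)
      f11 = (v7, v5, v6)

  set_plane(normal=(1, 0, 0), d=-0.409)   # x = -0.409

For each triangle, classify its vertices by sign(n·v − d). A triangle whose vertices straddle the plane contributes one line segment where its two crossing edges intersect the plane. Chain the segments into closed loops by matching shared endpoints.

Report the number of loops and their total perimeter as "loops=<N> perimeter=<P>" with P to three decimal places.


loops=1 perimeter=6.580

Straddling triangles (8 of 12):
  (v4,v1,v0) [+--] → (-0.409, -0.805, 0.40658)–(-0.409, -0.805, -0.84)  len=1.2466
  (v2,v4,v0) [-+-] → (-0.409, 0.389639, -0.84)–(-0.409, -0.805, -0.84)  len=1.1946
  (v1,v7,v3) [-+-] → (-0.409, -0.389639, 0.84)–(-0.409, 0.805, 0.84)  len=1.1946
  (v5,v1,v4) [+-+] → (-0.409, -0.805, 0.84)–(-0.409, -0.805, 0.40658)  len=0.4334
  (v5,v7,v1) [++-] → (-0.409, -0.389639, 0.84)–(-0.409, -0.805, 0.84)  len=0.4154
  (v3,v7,v2) [-+-] → (-0.409, 0.805, 0.84)–(-0.409, 0.805, -0.40658)  len=1.2466
  (v6,v4,v2) [++-] → (-0.409, 0.389639, -0.84)–(-0.409, 0.805, -0.84)  len=0.4154
  (v2,v7,v6) [-++] → (-0.409, 0.805, -0.40658)–(-0.409, 0.805, -0.84)  len=0.4334

Chained into 1 loop(s):
  loop 1: 8 segments, perimeter = 6.5800
Total perimeter = 6.580


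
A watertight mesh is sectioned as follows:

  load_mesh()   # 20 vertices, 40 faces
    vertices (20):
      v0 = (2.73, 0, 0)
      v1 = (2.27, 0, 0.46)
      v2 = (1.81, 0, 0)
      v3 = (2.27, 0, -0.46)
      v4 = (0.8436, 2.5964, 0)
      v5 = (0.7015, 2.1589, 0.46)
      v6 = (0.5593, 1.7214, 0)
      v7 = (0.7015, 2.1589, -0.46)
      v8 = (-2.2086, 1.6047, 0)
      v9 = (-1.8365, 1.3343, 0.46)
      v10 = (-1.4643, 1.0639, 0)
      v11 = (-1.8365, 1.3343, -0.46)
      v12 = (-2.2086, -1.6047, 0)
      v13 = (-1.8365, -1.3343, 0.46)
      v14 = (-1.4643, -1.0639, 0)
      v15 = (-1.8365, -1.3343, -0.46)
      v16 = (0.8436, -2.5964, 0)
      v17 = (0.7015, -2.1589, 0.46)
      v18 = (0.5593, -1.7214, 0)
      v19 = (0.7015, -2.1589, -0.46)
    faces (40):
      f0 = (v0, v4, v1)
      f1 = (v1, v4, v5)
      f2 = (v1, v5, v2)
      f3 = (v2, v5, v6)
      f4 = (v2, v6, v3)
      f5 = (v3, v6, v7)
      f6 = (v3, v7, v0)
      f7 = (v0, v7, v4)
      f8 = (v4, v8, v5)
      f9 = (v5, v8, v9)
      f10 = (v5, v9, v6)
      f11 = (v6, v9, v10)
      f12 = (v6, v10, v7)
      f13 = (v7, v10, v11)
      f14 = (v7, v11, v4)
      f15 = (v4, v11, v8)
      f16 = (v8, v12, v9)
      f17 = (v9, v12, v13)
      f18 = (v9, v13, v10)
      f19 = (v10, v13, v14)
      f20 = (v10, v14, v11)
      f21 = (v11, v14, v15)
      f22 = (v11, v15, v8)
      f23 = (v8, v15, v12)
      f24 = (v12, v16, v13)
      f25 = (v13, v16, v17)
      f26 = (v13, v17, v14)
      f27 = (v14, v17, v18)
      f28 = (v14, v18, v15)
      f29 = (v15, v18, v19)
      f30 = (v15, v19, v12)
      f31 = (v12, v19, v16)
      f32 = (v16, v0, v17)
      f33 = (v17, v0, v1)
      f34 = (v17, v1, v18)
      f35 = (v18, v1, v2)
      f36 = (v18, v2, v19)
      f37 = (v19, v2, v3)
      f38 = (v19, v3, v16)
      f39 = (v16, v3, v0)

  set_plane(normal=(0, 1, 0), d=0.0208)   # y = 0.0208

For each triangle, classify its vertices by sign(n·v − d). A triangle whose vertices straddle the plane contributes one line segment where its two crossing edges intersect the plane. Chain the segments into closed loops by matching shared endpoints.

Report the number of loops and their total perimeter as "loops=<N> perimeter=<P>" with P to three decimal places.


Straddling triangles (16 of 40):
  (v0,v4,v1) [-+-] → (2.71489, 0.0208, 0)–(2.25857, 0.0208, 0.456315)  len=0.6453
  (v1,v4,v5) [-++] → (2.25857, 0.0208, 0.456315)–(2.25489, 0.0208, 0.46)  len=0.0052
  (v1,v5,v2) [-+-] → (2.25489, 0.0208, 0.46)–(1.79932, 0.0208, 0.00443189)  len=0.6443
  (v2,v5,v6) [-++] → (1.79932, 0.0208, 0.00443189)–(1.79489, 0.0208, 0)  len=0.0063
  (v2,v6,v3) [-+-] → (1.79489, 0.0208, 0)–(2.24933, 0.0208, -0.454442)  len=0.6427
  (v3,v6,v7) [-++] → (2.24933, 0.0208, -0.454442)–(2.25489, 0.0208, -0.46)  len=0.0079
  (v3,v7,v0) [-+-] → (2.25489, 0.0208, -0.46)–(2.71046, 0.0208, -0.00443189)  len=0.6443
  (v0,v7,v4) [-++] → (2.71046, 0.0208, -0.00443189)–(2.71489, 0.0208, 0)  len=0.0063
  (v8,v12,v9) [+-+] → (-2.2086, 0.0208, 0)–(-2.0028, 0.0208, 0.254416)  len=0.3272
  (v9,v12,v13) [+--] → (-2.0028, 0.0208, 0.254416)–(-1.8365, 0.0208, 0.46)  len=0.2644
  (v9,v13,v10) [+-+] → (-1.8365, 0.0208, 0.46)–(-1.62619, 0.0208, 0.200078)  len=0.3344
  (v10,v13,v14) [+--] → (-1.62619, 0.0208, 0.200078)–(-1.4643, 0.0208, 0)  len=0.2574
  (v10,v14,v11) [+-+] → (-1.4643, 0.0208, 0)–(-1.63265, 0.0208, -0.208057)  len=0.2676
  (v11,v14,v15) [+--] → (-1.63265, 0.0208, -0.208057)–(-1.8365, 0.0208, -0.46)  len=0.3241
  (v11,v15,v8) [+-+] → (-1.8365, 0.0208, -0.46)–(-2.00807, 0.0208, -0.247905)  len=0.2728
  (v8,v15,v12) [+--] → (-2.00807, 0.0208, -0.247905)–(-2.2086, 0.0208, 0)  len=0.3189

Chained into 2 loop(s):
  loop 1: 8 segments, perimeter = 2.6022
  loop 2: 8 segments, perimeter = 2.3668
Total perimeter = 4.969

loops=2 perimeter=4.969


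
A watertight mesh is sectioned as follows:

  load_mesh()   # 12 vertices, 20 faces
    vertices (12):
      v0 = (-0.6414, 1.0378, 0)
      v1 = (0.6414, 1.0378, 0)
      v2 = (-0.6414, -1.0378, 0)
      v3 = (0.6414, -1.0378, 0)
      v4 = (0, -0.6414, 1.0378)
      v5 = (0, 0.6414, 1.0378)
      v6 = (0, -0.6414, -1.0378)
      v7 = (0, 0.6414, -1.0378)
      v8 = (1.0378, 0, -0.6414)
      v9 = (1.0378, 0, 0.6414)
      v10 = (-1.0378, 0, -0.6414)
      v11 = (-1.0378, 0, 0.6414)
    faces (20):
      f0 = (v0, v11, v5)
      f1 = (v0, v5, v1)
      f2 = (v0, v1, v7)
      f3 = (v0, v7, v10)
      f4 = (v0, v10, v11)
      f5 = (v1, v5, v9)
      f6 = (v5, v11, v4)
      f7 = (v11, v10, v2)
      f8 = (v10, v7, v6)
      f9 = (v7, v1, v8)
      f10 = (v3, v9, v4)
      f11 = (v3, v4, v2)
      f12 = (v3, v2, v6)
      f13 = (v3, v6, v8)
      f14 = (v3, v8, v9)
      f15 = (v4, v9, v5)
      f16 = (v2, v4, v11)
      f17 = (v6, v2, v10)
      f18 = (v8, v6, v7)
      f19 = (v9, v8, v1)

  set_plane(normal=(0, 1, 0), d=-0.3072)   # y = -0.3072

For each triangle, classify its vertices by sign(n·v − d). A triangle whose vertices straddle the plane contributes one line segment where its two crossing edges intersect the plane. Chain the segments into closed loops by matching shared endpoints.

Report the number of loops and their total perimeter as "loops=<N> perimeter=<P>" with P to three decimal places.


loops=1 perimeter=6.270

Straddling triangles (10 of 20):
  (v5,v11,v4) [++-] → (-0.540743, -0.3072, 0.831257)–(0, -0.3072, 1.0378)  len=0.5788
  (v11,v10,v2) [++-] → (-0.920461, -0.3072, -0.451539)–(-0.920461, -0.3072, 0.451539)  len=0.9031
  (v10,v7,v6) [++-] → (0, -0.3072, -1.0378)–(-0.540743, -0.3072, -0.831257)  len=0.5788
  (v3,v9,v4) [-+-] → (0.920461, -0.3072, 0.451539)–(0.540743, -0.3072, 0.831257)  len=0.5370
  (v3,v6,v8) [--+] → (0.540743, -0.3072, -0.831257)–(0.920461, -0.3072, -0.451539)  len=0.5370
  (v3,v8,v9) [-++] → (0.920461, -0.3072, -0.451539)–(0.920461, -0.3072, 0.451539)  len=0.9031
  (v4,v9,v5) [-++] → (0.540743, -0.3072, 0.831257)–(0, -0.3072, 1.0378)  len=0.5788
  (v2,v4,v11) [--+] → (-0.540743, -0.3072, 0.831257)–(-0.920461, -0.3072, 0.451539)  len=0.5370
  (v6,v2,v10) [--+] → (-0.920461, -0.3072, -0.451539)–(-0.540743, -0.3072, -0.831257)  len=0.5370
  (v8,v6,v7) [+-+] → (0.540743, -0.3072, -0.831257)–(0, -0.3072, -1.0378)  len=0.5788

Chained into 1 loop(s):
  loop 1: 10 segments, perimeter = 6.2696
Total perimeter = 6.270


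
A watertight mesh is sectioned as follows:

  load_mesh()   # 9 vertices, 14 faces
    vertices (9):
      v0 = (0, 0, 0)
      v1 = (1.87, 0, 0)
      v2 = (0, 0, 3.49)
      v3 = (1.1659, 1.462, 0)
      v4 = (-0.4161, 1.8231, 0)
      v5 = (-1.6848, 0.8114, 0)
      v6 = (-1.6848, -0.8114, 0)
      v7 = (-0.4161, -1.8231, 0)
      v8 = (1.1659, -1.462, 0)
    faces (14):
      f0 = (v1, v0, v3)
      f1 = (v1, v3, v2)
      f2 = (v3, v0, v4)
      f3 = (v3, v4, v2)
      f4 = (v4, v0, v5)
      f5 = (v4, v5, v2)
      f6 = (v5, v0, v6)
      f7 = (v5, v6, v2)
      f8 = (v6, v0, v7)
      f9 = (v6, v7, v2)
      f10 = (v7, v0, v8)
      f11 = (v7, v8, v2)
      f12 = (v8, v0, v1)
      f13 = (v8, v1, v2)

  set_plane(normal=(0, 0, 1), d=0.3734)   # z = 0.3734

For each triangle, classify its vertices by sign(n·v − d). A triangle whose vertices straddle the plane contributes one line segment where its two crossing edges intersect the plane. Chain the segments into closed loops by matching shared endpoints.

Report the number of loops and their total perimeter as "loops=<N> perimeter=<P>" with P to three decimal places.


loops=1 perimeter=10.144

Straddling triangles (7 of 14):
  (v1,v3,v2) [--+] → (1.04116, 1.30558, 0.3734)–(1.66993, 0, 0.3734)  len=1.4491
  (v3,v4,v2) [--+] → (-0.371581, 1.62804, 0.3734)–(1.04116, 1.30558, 0.3734)  len=1.4491
  (v4,v5,v2) [--+] → (-1.50454, 0.724587, 0.3734)–(-0.371581, 1.62804, 0.3734)  len=1.4491
  (v5,v6,v2) [--+] → (-1.50454, -0.724587, 0.3734)–(-1.50454, 0.724587, 0.3734)  len=1.4492
  (v6,v7,v2) [--+] → (-0.371581, -1.62804, 0.3734)–(-1.50454, -0.724587, 0.3734)  len=1.4491
  (v7,v8,v2) [--+] → (1.04116, -1.30558, 0.3734)–(-0.371581, -1.62804, 0.3734)  len=1.4491
  (v8,v1,v2) [--+] → (1.66993, 0, 0.3734)–(1.04116, -1.30558, 0.3734)  len=1.4491

Chained into 1 loop(s):
  loop 1: 7 segments, perimeter = 10.1437
Total perimeter = 10.144


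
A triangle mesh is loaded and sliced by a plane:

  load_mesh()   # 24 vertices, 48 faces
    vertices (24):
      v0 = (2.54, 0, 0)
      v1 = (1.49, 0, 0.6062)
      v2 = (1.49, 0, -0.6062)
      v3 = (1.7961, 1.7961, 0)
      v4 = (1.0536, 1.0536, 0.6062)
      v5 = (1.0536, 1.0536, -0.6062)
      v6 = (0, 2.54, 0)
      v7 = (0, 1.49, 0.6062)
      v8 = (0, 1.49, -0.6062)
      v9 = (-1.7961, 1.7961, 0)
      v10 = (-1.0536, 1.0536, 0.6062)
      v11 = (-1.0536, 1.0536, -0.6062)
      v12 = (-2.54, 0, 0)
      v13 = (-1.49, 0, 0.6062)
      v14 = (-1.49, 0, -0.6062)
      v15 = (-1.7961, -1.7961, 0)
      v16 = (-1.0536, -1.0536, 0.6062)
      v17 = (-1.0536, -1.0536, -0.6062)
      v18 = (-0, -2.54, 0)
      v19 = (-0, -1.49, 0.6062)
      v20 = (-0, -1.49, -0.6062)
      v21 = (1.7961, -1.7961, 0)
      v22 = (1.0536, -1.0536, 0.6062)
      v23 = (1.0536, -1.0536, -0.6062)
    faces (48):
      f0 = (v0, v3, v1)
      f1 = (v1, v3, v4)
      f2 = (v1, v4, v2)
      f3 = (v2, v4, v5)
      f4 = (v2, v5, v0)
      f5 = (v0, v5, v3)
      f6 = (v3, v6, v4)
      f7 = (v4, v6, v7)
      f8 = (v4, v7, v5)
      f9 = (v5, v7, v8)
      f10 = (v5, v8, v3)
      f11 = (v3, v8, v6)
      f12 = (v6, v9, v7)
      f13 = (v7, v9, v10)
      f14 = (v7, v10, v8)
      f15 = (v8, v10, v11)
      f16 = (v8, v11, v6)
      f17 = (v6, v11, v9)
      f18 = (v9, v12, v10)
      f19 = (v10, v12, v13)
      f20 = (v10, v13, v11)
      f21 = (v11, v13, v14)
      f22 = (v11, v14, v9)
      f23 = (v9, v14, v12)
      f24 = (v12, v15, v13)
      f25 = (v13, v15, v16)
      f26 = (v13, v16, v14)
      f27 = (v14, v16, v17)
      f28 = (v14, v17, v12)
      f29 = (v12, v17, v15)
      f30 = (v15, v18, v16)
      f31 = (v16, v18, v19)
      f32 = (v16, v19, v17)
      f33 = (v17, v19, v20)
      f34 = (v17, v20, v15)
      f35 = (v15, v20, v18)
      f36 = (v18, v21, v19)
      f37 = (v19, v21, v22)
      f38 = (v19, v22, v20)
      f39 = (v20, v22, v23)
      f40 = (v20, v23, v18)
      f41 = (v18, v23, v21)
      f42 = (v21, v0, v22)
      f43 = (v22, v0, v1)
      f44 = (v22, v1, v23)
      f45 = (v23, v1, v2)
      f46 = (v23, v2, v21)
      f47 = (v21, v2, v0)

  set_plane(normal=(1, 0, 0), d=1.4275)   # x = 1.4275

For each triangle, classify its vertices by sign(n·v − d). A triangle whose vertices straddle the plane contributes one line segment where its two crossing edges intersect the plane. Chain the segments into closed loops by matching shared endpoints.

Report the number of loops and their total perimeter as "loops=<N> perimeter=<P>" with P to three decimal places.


loops=2 perimeter=10.083

Straddling triangles (16 of 48):
  (v1,v3,v4) [++-] → (1.4275, 1.4275, 0.300936)–(1.4275, 0.150894, 0.6062)  len=1.3126
  (v1,v4,v2) [+-+] → (1.4275, 0.150894, 0.6062)–(1.4275, 0.150894, -0.432563)  len=1.0388
  (v2,v4,v5) [+--] → (1.4275, 0.150894, -0.432563)–(1.4275, 0.150894, -0.6062)  len=0.1736
  (v2,v5,v0) [+-+] → (1.4275, 0.150894, -0.6062)–(1.4275, 0.78857, -0.453712)  len=0.6557
  (v0,v5,v3) [+-+] → (1.4275, 0.78857, -0.453712)–(1.4275, 1.4275, -0.300936)  len=0.6569
  (v3,v6,v4) [+--] → (1.4275, 1.94876, 0)–(1.4275, 1.4275, 0.300936)  len=0.6019
  (v5,v8,v3) [--+] → (1.4275, 1.73328, -0.124406)–(1.4275, 1.4275, -0.300936)  len=0.3531
  (v3,v8,v6) [+--] → (1.4275, 1.73328, -0.124406)–(1.4275, 1.94876, 0)  len=0.2488
  (v18,v21,v19) [-+-] → (1.4275, -1.94876, 0)–(1.4275, -1.73328, 0.124406)  len=0.2488
  (v19,v21,v22) [-+-] → (1.4275, -1.73328, 0.124406)–(1.4275, -1.4275, 0.300936)  len=0.3531
  (v18,v23,v21) [--+] → (1.4275, -1.4275, -0.300936)–(1.4275, -1.94876, 0)  len=0.6019
  (v21,v0,v22) [++-] → (1.4275, -0.78857, 0.453712)–(1.4275, -1.4275, 0.300936)  len=0.6569
  (v22,v0,v1) [-++] → (1.4275, -0.78857, 0.453712)–(1.4275, -0.150894, 0.6062)  len=0.6557
  (v22,v1,v23) [-+-] → (1.4275, -0.150894, 0.6062)–(1.4275, -0.150894, 0.432563)  len=0.1736
  (v23,v1,v2) [-++] → (1.4275, -0.150894, 0.432563)–(1.4275, -0.150894, -0.6062)  len=1.0388
  (v23,v2,v21) [-++] → (1.4275, -0.150894, -0.6062)–(1.4275, -1.4275, -0.300936)  len=1.3126

Chained into 2 loop(s):
  loop 1: 8 segments, perimeter = 5.0414
  loop 2: 8 segments, perimeter = 5.0414
Total perimeter = 10.083


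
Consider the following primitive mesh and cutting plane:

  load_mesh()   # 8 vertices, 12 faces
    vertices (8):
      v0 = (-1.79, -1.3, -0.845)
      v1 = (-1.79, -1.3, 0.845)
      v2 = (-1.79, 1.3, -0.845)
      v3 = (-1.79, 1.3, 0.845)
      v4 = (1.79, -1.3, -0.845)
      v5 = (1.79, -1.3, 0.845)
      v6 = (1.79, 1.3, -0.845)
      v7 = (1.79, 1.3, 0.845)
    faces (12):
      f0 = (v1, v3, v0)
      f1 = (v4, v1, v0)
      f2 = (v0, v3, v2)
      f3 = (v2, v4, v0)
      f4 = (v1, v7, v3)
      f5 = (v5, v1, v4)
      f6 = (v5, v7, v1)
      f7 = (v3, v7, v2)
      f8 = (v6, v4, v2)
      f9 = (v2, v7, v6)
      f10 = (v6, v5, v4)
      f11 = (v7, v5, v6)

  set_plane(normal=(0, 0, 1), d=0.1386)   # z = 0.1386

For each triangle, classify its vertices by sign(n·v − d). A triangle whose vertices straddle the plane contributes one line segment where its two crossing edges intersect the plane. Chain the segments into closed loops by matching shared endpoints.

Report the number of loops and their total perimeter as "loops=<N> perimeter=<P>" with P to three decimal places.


loops=1 perimeter=12.360

Straddling triangles (8 of 12):
  (v1,v3,v0) [++-] → (-1.79, 0.213231, 0.1386)–(-1.79, -1.3, 0.1386)  len=1.5132
  (v4,v1,v0) [-+-] → (-0.293602, -1.3, 0.1386)–(-1.79, -1.3, 0.1386)  len=1.4964
  (v0,v3,v2) [-+-] → (-1.79, 0.213231, 0.1386)–(-1.79, 1.3, 0.1386)  len=1.0868
  (v5,v1,v4) [++-] → (-0.293602, -1.3, 0.1386)–(1.79, -1.3, 0.1386)  len=2.0836
  (v3,v7,v2) [++-] → (0.293602, 1.3, 0.1386)–(-1.79, 1.3, 0.1386)  len=2.0836
  (v2,v7,v6) [-+-] → (0.293602, 1.3, 0.1386)–(1.79, 1.3, 0.1386)  len=1.4964
  (v6,v5,v4) [-+-] → (1.79, -0.213231, 0.1386)–(1.79, -1.3, 0.1386)  len=1.0868
  (v7,v5,v6) [++-] → (1.79, -0.213231, 0.1386)–(1.79, 1.3, 0.1386)  len=1.5132

Chained into 1 loop(s):
  loop 1: 8 segments, perimeter = 12.3600
Total perimeter = 12.360


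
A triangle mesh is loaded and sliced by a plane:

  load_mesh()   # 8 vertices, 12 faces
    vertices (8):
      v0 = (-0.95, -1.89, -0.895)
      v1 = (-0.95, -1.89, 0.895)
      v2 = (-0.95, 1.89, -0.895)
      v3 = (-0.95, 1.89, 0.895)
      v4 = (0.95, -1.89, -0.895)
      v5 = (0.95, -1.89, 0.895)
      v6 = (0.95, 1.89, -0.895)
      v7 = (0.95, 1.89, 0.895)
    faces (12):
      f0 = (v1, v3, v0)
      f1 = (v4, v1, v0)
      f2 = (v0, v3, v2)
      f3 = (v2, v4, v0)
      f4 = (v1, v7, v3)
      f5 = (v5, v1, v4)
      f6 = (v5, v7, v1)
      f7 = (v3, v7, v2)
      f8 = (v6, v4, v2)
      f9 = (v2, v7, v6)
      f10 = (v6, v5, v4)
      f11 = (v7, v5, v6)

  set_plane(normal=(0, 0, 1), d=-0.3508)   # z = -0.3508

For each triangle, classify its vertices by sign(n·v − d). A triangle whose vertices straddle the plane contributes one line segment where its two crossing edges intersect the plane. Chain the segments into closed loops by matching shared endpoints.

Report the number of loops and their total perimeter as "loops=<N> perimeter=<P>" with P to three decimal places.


Straddling triangles (8 of 12):
  (v1,v3,v0) [++-] → (-0.95, -0.740796, -0.3508)–(-0.95, -1.89, -0.3508)  len=1.1492
  (v4,v1,v0) [-+-] → (0.372358, -1.89, -0.3508)–(-0.95, -1.89, -0.3508)  len=1.3224
  (v0,v3,v2) [-+-] → (-0.95, -0.740796, -0.3508)–(-0.95, 1.89, -0.3508)  len=2.6308
  (v5,v1,v4) [++-] → (0.372358, -1.89, -0.3508)–(0.95, -1.89, -0.3508)  len=0.5776
  (v3,v7,v2) [++-] → (-0.372358, 1.89, -0.3508)–(-0.95, 1.89, -0.3508)  len=0.5776
  (v2,v7,v6) [-+-] → (-0.372358, 1.89, -0.3508)–(0.95, 1.89, -0.3508)  len=1.3224
  (v6,v5,v4) [-+-] → (0.95, 0.740796, -0.3508)–(0.95, -1.89, -0.3508)  len=2.6308
  (v7,v5,v6) [++-] → (0.95, 0.740796, -0.3508)–(0.95, 1.89, -0.3508)  len=1.1492

Chained into 1 loop(s):
  loop 1: 8 segments, perimeter = 11.3600
Total perimeter = 11.360

loops=1 perimeter=11.360


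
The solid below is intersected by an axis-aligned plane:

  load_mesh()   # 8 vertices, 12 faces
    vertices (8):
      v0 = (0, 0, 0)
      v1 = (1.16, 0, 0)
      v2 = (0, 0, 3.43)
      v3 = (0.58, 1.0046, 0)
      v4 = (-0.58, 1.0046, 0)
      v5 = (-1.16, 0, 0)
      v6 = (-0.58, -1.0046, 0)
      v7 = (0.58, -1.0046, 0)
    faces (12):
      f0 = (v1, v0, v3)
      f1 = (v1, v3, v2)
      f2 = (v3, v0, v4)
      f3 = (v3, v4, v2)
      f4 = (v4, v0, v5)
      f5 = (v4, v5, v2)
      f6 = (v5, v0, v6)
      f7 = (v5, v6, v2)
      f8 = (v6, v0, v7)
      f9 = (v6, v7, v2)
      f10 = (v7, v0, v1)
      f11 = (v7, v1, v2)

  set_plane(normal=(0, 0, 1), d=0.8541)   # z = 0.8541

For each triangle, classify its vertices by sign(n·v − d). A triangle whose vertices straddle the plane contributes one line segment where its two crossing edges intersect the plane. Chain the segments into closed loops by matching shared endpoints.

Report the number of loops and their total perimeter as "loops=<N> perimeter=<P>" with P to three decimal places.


Straddling triangles (6 of 12):
  (v1,v3,v2) [--+] → (0.435575, 0.754446, 0.8541)–(0.87115, 0, 0.8541)  len=0.8712
  (v3,v4,v2) [--+] → (-0.435575, 0.754446, 0.8541)–(0.435575, 0.754446, 0.8541)  len=0.8711
  (v4,v5,v2) [--+] → (-0.87115, 0, 0.8541)–(-0.435575, 0.754446, 0.8541)  len=0.8712
  (v5,v6,v2) [--+] → (-0.435575, -0.754446, 0.8541)–(-0.87115, 0, 0.8541)  len=0.8712
  (v6,v7,v2) [--+] → (0.435575, -0.754446, 0.8541)–(-0.435575, -0.754446, 0.8541)  len=0.8711
  (v7,v1,v2) [--+] → (0.87115, 0, 0.8541)–(0.435575, -0.754446, 0.8541)  len=0.8712

Chained into 1 loop(s):
  loop 1: 6 segments, perimeter = 5.2269
Total perimeter = 5.227

loops=1 perimeter=5.227


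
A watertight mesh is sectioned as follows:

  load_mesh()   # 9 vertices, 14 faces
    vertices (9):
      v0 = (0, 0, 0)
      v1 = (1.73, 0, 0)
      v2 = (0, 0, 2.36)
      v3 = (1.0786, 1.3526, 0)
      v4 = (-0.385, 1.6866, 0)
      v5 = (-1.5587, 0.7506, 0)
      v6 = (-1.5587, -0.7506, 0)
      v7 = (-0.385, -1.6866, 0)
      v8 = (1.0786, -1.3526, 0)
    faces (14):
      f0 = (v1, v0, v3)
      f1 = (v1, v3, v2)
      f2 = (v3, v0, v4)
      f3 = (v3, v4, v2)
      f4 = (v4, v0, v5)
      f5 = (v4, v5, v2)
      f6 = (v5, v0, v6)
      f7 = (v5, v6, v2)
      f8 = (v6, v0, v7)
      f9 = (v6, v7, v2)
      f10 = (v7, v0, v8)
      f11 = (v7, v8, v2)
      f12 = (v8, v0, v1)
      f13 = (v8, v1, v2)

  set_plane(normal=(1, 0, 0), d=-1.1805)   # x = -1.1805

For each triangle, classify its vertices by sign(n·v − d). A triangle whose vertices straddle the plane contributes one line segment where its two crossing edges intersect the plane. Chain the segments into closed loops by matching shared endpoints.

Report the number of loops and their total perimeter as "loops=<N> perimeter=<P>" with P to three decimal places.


Straddling triangles (6 of 14):
  (v4,v0,v5) [++-] → (-1.1805, 0.568476, 0)–(-1.1805, 1.05221, 0)  len=0.4837
  (v4,v5,v2) [+-+] → (-1.1805, 1.05221, 0)–(-1.1805, 0.568476, 0.572626)  len=0.7496
  (v5,v0,v6) [-+-] → (-1.1805, 0.568476, 0)–(-1.1805, -0.568476, 0)  len=1.1370
  (v5,v6,v2) [--+] → (-1.1805, -0.568476, 0.572626)–(-1.1805, 0.568476, 0.572626)  len=1.1370
  (v6,v0,v7) [-++] → (-1.1805, -0.568476, 0)–(-1.1805, -1.05221, 0)  len=0.4837
  (v6,v7,v2) [-++] → (-1.1805, -1.05221, 0)–(-1.1805, -0.568476, 0.572626)  len=0.7496

Chained into 1 loop(s):
  loop 1: 6 segments, perimeter = 4.7406
Total perimeter = 4.741

loops=1 perimeter=4.741


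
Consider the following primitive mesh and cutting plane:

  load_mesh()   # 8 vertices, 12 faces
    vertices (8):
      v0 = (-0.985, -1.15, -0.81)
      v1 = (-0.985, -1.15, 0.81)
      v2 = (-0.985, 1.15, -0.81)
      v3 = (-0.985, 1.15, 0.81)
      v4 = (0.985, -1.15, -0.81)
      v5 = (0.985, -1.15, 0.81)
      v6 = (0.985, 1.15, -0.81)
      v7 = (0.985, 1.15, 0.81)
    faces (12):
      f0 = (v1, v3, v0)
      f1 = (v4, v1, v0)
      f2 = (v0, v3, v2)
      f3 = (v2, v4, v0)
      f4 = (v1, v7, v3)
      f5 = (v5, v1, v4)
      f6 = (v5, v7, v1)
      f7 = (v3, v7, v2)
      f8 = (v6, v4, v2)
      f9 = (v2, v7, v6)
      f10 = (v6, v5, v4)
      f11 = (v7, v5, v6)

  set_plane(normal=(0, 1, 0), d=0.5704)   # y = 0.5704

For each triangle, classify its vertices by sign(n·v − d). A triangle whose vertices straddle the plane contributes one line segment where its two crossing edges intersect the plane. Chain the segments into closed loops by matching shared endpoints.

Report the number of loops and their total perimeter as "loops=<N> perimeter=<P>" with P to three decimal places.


loops=1 perimeter=7.180

Straddling triangles (8 of 12):
  (v1,v3,v0) [-+-] → (-0.985, 0.5704, 0.81)–(-0.985, 0.5704, 0.40176)  len=0.4082
  (v0,v3,v2) [-++] → (-0.985, 0.5704, 0.40176)–(-0.985, 0.5704, -0.81)  len=1.2118
  (v2,v4,v0) [+--] → (-0.48856, 0.5704, -0.81)–(-0.985, 0.5704, -0.81)  len=0.4964
  (v1,v7,v3) [-++] → (0.48856, 0.5704, 0.81)–(-0.985, 0.5704, 0.81)  len=1.4736
  (v5,v7,v1) [-+-] → (0.985, 0.5704, 0.81)–(0.48856, 0.5704, 0.81)  len=0.4964
  (v6,v4,v2) [+-+] → (0.985, 0.5704, -0.81)–(-0.48856, 0.5704, -0.81)  len=1.4736
  (v6,v5,v4) [+--] → (0.985, 0.5704, -0.40176)–(0.985, 0.5704, -0.81)  len=0.4082
  (v7,v5,v6) [+-+] → (0.985, 0.5704, 0.81)–(0.985, 0.5704, -0.40176)  len=1.2118

Chained into 1 loop(s):
  loop 1: 8 segments, perimeter = 7.1800
Total perimeter = 7.180


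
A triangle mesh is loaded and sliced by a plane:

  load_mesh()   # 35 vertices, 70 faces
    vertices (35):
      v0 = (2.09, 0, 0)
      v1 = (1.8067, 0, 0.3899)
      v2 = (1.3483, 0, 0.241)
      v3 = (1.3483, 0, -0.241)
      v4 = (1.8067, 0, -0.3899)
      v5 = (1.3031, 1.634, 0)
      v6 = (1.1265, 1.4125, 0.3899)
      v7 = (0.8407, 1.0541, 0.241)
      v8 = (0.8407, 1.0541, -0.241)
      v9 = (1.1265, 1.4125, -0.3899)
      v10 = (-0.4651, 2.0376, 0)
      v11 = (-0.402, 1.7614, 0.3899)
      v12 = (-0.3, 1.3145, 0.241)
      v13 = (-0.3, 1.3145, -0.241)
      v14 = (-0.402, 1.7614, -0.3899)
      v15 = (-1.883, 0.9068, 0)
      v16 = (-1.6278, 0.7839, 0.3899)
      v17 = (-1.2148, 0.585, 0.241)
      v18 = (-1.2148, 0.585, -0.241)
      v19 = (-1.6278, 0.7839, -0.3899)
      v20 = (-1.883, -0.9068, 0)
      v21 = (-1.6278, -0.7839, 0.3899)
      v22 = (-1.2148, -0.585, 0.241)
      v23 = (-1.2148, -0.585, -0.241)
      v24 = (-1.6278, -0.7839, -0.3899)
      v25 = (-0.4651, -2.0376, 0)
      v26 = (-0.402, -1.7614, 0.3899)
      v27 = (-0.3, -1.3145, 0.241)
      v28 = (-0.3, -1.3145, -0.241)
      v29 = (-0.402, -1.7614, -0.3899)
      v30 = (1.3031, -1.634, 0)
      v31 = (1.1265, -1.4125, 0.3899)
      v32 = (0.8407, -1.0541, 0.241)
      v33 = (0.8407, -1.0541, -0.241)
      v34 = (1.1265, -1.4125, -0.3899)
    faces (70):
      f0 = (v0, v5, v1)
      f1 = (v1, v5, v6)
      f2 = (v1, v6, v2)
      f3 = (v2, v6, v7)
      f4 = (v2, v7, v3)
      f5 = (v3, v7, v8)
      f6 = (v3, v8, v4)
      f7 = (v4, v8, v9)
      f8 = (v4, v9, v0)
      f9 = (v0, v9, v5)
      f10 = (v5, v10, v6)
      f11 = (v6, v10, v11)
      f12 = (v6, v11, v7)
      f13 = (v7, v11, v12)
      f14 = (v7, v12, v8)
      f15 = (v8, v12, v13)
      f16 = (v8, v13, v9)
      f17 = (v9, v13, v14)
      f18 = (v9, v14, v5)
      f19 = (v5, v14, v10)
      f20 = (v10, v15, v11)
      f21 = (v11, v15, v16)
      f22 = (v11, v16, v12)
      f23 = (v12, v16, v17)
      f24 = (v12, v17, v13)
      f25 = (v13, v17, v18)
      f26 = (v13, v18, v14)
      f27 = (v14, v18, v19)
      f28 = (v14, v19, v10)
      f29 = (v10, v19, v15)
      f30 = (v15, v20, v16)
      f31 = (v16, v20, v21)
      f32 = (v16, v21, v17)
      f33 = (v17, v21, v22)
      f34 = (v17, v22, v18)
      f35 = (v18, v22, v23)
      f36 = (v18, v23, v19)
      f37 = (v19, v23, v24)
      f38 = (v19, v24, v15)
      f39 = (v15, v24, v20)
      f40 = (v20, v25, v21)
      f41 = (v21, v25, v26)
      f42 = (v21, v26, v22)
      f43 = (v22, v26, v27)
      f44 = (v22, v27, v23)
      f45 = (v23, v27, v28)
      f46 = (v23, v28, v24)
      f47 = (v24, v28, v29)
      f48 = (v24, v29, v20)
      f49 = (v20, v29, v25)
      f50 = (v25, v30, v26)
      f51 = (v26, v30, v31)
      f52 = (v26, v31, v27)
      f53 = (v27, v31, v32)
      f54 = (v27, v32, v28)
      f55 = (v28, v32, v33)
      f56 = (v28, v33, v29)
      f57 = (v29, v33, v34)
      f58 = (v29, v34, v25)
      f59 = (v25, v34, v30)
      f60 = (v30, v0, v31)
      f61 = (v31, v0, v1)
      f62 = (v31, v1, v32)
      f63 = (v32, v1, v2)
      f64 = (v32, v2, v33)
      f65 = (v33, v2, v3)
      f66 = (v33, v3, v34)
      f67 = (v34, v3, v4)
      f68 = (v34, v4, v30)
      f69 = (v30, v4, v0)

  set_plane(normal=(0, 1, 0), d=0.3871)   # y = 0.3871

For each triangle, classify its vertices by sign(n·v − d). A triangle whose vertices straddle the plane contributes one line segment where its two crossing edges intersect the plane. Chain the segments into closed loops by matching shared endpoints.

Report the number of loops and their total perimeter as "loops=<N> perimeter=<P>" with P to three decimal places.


loops=2 perimeter=4.702

Straddling triangles (20 of 70):
  (v0,v5,v1) [-+-] → (1.90358, 0.3871, 0)–(1.6874, 0.3871, 0.297531)  len=0.3678
  (v1,v5,v6) [-++] → (1.6874, 0.3871, 0.297531)–(1.62029, 0.3871, 0.3899)  len=0.1142
  (v1,v6,v2) [-+-] → (1.62029, 0.3871, 0.3899)–(1.28752, 0.3871, 0.281807)  len=0.3499
  (v2,v6,v7) [-++] → (1.28752, 0.3871, 0.281807)–(1.16189, 0.3871, 0.241)  len=0.1321
  (v2,v7,v3) [-+-] → (1.16189, 0.3871, 0.241)–(1.16189, 0.3871, -0.0639938)  len=0.3050
  (v3,v7,v8) [-++] → (1.16189, 0.3871, -0.0639938)–(1.16189, 0.3871, -0.241)  len=0.1770
  (v3,v8,v4) [-+-] → (1.16189, 0.3871, -0.241)–(1.45195, 0.3871, -0.335219)  len=0.3050
  (v4,v8,v9) [-++] → (1.45195, 0.3871, -0.335219)–(1.62029, 0.3871, -0.3899)  len=0.1770
  (v4,v9,v0) [-+-] → (1.62029, 0.3871, -0.3899)–(1.82595, 0.3871, -0.106853)  len=0.3499
  (v0,v9,v5) [-++] → (1.82595, 0.3871, -0.106853)–(1.90358, 0.3871, 0)  len=0.1321
  (v15,v20,v16) [+-+] → (-1.883, 0.3871, 0)–(-1.68769, 0.3871, 0.298392)  len=0.3566
  (v16,v20,v21) [+--] → (-1.68769, 0.3871, 0.298392)–(-1.6278, 0.3871, 0.3899)  len=0.1094
  (v16,v21,v17) [+-+] → (-1.6278, 0.3871, 0.3899)–(-1.27451, 0.3871, 0.262526)  len=0.3756
  (v17,v21,v22) [+--] → (-1.27451, 0.3871, 0.262526)–(-1.2148, 0.3871, 0.241)  len=0.0635
  (v17,v22,v18) [+-+] → (-1.2148, 0.3871, 0.241)–(-1.2148, 0.3871, -0.159472)  len=0.4005
  (v18,v22,v23) [+--] → (-1.2148, 0.3871, -0.159472)–(-1.2148, 0.3871, -0.241)  len=0.0815
  (v18,v23,v19) [+-+] → (-1.2148, 0.3871, -0.241)–(-1.50808, 0.3871, -0.346739)  len=0.3118
  (v19,v23,v24) [+--] → (-1.50808, 0.3871, -0.346739)–(-1.6278, 0.3871, -0.3899)  len=0.1273
  (v19,v24,v15) [+-+] → (-1.6278, 0.3871, -0.3899)–(-1.80455, 0.3871, -0.11985)  len=0.3228
  (v15,v24,v20) [+--] → (-1.80455, 0.3871, -0.11985)–(-1.883, 0.3871, 0)  len=0.1432

Chained into 2 loop(s):
  loop 1: 10 segments, perimeter = 2.4098
  loop 2: 10 segments, perimeter = 2.2920
Total perimeter = 4.702


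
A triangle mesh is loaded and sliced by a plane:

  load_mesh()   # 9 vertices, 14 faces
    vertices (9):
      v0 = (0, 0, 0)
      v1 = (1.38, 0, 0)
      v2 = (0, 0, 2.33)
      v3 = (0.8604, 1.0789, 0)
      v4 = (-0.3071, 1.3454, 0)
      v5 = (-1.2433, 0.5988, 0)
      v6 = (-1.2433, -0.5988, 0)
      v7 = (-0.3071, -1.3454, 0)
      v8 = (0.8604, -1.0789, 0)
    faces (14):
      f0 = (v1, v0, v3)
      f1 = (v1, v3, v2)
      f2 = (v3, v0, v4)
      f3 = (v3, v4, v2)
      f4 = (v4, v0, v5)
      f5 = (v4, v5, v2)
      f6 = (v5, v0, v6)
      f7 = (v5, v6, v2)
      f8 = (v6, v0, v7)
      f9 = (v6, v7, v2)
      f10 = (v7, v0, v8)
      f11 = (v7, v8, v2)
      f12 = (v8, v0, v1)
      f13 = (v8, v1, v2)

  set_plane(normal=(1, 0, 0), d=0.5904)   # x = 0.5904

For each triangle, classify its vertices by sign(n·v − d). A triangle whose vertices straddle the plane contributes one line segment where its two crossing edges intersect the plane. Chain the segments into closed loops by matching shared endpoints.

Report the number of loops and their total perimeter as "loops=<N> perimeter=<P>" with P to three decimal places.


loops=1 perimeter=5.857

Straddling triangles (8 of 14):
  (v1,v0,v3) [+-+] → (0.5904, 0, 0)–(0.5904, 0.740333, 0)  len=0.7403
  (v1,v3,v2) [++-] → (0.5904, 0.740333, 0.731172)–(0.5904, 0, 1.33317)  len=0.9542
  (v3,v0,v4) [+--] → (0.5904, 0.740333, 0)–(0.5904, 1.14053, 0)  len=0.4002
  (v3,v4,v2) [+--] → (0.5904, 1.14053, 0)–(0.5904, 0.740333, 0.731172)  len=0.8335
  (v7,v0,v8) [--+] → (0.5904, -0.740333, 0)–(0.5904, -1.14053, 0)  len=0.4002
  (v7,v8,v2) [-+-] → (0.5904, -1.14053, 0)–(0.5904, -0.740333, 0.731172)  len=0.8335
  (v8,v0,v1) [+-+] → (0.5904, -0.740333, 0)–(0.5904, 0, 0)  len=0.7403
  (v8,v1,v2) [++-] → (0.5904, 0, 1.33317)–(0.5904, -0.740333, 0.731172)  len=0.9542

Chained into 1 loop(s):
  loop 1: 8 segments, perimeter = 5.8565
Total perimeter = 5.857


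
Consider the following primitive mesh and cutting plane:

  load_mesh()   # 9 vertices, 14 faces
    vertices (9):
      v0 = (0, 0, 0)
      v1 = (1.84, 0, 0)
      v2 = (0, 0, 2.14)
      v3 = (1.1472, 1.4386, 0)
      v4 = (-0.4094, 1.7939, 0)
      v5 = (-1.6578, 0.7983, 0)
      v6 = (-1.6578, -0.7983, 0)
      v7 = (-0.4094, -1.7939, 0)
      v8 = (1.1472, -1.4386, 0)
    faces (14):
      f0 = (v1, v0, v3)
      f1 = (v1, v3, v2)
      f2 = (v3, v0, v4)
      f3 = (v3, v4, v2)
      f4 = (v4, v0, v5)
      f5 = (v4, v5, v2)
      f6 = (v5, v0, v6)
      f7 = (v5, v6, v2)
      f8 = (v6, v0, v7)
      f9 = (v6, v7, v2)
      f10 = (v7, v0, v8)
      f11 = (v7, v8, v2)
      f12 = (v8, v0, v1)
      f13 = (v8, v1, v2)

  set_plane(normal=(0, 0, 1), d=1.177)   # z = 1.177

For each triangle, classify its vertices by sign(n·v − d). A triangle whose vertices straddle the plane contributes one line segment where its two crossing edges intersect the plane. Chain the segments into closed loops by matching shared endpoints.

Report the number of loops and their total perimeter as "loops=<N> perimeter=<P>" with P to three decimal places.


loops=1 perimeter=5.030

Straddling triangles (7 of 14):
  (v1,v3,v2) [--+] → (0.51624, 0.64737, 1.177)–(0.828, 0, 1.177)  len=0.7185
  (v3,v4,v2) [--+] → (-0.18423, 0.807255, 1.177)–(0.51624, 0.64737, 1.177)  len=0.7185
  (v4,v5,v2) [--+] → (-0.74601, 0.359235, 1.177)–(-0.18423, 0.807255, 1.177)  len=0.7186
  (v5,v6,v2) [--+] → (-0.74601, -0.359235, 1.177)–(-0.74601, 0.359235, 1.177)  len=0.7185
  (v6,v7,v2) [--+] → (-0.18423, -0.807255, 1.177)–(-0.74601, -0.359235, 1.177)  len=0.7186
  (v7,v8,v2) [--+] → (0.51624, -0.64737, 1.177)–(-0.18423, -0.807255, 1.177)  len=0.7185
  (v8,v1,v2) [--+] → (0.828, 0, 1.177)–(0.51624, -0.64737, 1.177)  len=0.7185

Chained into 1 loop(s):
  loop 1: 7 segments, perimeter = 5.0296
Total perimeter = 5.030


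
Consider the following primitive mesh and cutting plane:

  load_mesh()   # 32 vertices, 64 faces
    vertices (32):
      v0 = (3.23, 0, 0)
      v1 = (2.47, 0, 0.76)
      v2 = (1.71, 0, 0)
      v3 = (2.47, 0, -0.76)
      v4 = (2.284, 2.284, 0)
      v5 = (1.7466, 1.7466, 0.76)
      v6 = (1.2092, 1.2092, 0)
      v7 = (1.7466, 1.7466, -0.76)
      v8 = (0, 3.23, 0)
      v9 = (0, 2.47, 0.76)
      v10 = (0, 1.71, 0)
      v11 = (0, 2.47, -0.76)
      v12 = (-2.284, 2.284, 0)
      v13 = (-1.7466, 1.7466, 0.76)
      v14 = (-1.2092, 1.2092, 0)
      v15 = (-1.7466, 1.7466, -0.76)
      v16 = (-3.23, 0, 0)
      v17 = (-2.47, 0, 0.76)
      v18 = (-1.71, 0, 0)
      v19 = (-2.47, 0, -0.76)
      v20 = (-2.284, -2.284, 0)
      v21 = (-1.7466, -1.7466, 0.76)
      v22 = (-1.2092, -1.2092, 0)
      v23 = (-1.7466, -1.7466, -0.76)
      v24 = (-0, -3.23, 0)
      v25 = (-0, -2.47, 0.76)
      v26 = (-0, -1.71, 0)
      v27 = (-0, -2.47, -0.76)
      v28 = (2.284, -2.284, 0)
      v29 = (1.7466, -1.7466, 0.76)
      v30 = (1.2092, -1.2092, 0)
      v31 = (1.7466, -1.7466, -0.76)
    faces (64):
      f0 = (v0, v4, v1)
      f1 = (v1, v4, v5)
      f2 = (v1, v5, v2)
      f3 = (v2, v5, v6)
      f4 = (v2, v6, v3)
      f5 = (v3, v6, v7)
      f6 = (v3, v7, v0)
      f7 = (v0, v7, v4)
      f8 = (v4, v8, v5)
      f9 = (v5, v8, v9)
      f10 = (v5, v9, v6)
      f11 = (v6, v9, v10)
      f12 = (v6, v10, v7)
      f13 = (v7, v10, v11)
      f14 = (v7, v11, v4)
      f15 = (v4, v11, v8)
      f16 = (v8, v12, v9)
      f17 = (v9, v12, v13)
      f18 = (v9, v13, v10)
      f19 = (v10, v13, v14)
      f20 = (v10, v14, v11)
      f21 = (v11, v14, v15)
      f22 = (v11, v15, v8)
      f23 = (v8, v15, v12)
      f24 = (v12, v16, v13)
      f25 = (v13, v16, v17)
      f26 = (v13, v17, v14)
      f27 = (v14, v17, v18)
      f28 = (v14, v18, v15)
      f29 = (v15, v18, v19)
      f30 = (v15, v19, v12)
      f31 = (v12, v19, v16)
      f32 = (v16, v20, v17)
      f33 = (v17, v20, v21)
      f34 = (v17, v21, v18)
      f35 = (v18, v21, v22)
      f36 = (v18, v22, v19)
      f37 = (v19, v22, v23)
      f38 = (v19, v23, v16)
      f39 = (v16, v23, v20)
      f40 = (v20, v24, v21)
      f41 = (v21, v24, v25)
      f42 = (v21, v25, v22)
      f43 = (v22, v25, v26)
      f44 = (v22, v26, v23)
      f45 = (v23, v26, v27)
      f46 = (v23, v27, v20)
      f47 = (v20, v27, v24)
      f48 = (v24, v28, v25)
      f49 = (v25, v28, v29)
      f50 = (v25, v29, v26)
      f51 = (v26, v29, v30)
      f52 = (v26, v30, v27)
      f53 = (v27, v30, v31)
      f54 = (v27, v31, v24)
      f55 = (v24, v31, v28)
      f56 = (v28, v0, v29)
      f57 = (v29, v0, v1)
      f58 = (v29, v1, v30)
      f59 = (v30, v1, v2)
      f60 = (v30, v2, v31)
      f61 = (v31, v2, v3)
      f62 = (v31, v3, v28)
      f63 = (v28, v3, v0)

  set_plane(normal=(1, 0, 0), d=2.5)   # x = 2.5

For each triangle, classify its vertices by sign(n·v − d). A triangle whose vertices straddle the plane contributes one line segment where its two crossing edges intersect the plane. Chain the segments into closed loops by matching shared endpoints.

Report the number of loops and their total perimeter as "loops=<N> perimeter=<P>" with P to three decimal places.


loops=1 perimeter=7.631

Straddling triangles (6 of 64):
  (v0,v4,v1) [+--] → (2.5, 1.76249, 0)–(2.5, 0, 0.73)  len=1.9077
  (v3,v7,v0) [--+] → (2.5, 0.859524, -0.374006)–(2.5, 0, -0.73)  len=0.9303
  (v0,v7,v4) [+--] → (2.5, 0.859524, -0.374006)–(2.5, 1.76249, 0)  len=0.9774
  (v28,v0,v29) [-+-] → (2.5, -1.76249, 0)–(2.5, -0.859524, 0.374006)  len=0.9774
  (v29,v0,v1) [-+-] → (2.5, -0.859524, 0.374006)–(2.5, 0, 0.73)  len=0.9303
  (v28,v3,v0) [--+] → (2.5, 0, -0.73)–(2.5, -1.76249, 0)  len=1.9077

Chained into 1 loop(s):
  loop 1: 6 segments, perimeter = 7.6308
Total perimeter = 7.631


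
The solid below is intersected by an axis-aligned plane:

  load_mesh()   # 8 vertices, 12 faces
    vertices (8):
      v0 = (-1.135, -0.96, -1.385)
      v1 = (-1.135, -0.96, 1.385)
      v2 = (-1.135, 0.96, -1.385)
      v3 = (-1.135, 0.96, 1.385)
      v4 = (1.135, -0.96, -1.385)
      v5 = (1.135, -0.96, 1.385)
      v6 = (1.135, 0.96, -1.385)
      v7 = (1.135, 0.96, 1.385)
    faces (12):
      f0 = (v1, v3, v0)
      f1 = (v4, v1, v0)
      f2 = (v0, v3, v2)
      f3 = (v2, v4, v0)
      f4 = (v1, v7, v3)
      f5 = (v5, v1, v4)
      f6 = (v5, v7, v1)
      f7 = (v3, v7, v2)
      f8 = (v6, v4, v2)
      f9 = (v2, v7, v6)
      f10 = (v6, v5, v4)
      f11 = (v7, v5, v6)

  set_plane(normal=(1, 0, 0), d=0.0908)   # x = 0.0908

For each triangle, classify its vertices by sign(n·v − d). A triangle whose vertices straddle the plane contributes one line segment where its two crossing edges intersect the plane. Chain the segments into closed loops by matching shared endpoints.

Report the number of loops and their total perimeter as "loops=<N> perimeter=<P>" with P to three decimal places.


Straddling triangles (8 of 12):
  (v4,v1,v0) [+--] → (0.0908, -0.96, -0.1108)–(0.0908, -0.96, -1.385)  len=1.2742
  (v2,v4,v0) [-+-] → (0.0908, -0.0768, -1.385)–(0.0908, -0.96, -1.385)  len=0.8832
  (v1,v7,v3) [-+-] → (0.0908, 0.0768, 1.385)–(0.0908, 0.96, 1.385)  len=0.8832
  (v5,v1,v4) [+-+] → (0.0908, -0.96, 1.385)–(0.0908, -0.96, -0.1108)  len=1.4958
  (v5,v7,v1) [++-] → (0.0908, 0.0768, 1.385)–(0.0908, -0.96, 1.385)  len=1.0368
  (v3,v7,v2) [-+-] → (0.0908, 0.96, 1.385)–(0.0908, 0.96, 0.1108)  len=1.2742
  (v6,v4,v2) [++-] → (0.0908, -0.0768, -1.385)–(0.0908, 0.96, -1.385)  len=1.0368
  (v2,v7,v6) [-++] → (0.0908, 0.96, 0.1108)–(0.0908, 0.96, -1.385)  len=1.4958

Chained into 1 loop(s):
  loop 1: 8 segments, perimeter = 9.3800
Total perimeter = 9.380

loops=1 perimeter=9.380


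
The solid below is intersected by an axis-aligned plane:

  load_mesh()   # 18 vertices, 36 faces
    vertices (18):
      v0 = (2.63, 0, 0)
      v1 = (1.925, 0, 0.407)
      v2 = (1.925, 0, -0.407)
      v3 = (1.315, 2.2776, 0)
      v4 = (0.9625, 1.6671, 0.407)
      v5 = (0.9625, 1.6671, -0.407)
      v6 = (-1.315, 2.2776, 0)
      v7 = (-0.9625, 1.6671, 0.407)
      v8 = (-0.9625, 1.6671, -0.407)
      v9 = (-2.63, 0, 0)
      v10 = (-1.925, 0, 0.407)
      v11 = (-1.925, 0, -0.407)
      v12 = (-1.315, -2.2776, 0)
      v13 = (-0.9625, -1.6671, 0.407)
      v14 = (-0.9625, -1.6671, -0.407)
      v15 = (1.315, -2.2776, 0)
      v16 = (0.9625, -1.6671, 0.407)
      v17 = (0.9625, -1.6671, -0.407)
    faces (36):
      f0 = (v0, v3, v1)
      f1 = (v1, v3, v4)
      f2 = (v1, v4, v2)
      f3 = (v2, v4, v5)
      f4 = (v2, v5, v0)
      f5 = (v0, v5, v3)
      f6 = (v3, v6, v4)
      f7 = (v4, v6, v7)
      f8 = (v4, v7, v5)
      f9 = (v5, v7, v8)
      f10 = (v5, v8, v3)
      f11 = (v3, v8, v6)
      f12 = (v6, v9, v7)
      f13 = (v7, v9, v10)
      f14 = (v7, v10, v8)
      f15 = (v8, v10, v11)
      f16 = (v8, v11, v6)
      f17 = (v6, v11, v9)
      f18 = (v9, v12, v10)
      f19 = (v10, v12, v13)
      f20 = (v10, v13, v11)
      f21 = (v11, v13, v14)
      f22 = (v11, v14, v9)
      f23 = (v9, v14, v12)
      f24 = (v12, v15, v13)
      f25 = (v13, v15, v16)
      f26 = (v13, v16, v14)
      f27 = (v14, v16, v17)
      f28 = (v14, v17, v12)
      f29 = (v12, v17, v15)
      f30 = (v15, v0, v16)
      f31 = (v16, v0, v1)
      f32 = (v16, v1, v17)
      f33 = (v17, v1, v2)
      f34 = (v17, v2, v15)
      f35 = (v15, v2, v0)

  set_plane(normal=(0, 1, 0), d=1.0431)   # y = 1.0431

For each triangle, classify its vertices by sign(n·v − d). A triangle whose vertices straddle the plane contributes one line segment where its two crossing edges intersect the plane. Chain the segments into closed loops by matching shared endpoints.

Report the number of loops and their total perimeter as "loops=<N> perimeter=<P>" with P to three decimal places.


Straddling triangles (12 of 36):
  (v0,v3,v1) [-+-] → (2.02775, 1.0431, 0)–(1.64563, 1.0431, 0.220601)  len=0.4412
  (v1,v3,v4) [-++] → (1.64563, 1.0431, 0.220601)–(1.32277, 1.0431, 0.407)  len=0.3728
  (v1,v4,v2) [-+-] → (1.32277, 1.0431, 0.407)–(1.32277, 1.0431, 0.102318)  len=0.3047
  (v2,v4,v5) [-++] → (1.32277, 1.0431, 0.102318)–(1.32277, 1.0431, -0.407)  len=0.5093
  (v2,v5,v0) [-+-] → (1.32277, 1.0431, -0.407)–(1.58665, 1.0431, -0.254659)  len=0.3047
  (v0,v5,v3) [-++] → (1.58665, 1.0431, -0.254659)–(2.02775, 1.0431, 0)  len=0.5093
  (v6,v9,v7) [+-+] → (-2.02775, 1.0431, 0)–(-1.58665, 1.0431, 0.254659)  len=0.5093
  (v7,v9,v10) [+--] → (-1.58665, 1.0431, 0.254659)–(-1.32277, 1.0431, 0.407)  len=0.3047
  (v7,v10,v8) [+-+] → (-1.32277, 1.0431, 0.407)–(-1.32277, 1.0431, -0.102318)  len=0.5093
  (v8,v10,v11) [+--] → (-1.32277, 1.0431, -0.102318)–(-1.32277, 1.0431, -0.407)  len=0.3047
  (v8,v11,v6) [+-+] → (-1.32277, 1.0431, -0.407)–(-1.64563, 1.0431, -0.220601)  len=0.3728
  (v6,v11,v9) [+--] → (-1.64563, 1.0431, -0.220601)–(-2.02775, 1.0431, 0)  len=0.4412

Chained into 2 loop(s):
  loop 1: 6 segments, perimeter = 2.4421
  loop 2: 6 segments, perimeter = 2.4421
Total perimeter = 4.884

loops=2 perimeter=4.884
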